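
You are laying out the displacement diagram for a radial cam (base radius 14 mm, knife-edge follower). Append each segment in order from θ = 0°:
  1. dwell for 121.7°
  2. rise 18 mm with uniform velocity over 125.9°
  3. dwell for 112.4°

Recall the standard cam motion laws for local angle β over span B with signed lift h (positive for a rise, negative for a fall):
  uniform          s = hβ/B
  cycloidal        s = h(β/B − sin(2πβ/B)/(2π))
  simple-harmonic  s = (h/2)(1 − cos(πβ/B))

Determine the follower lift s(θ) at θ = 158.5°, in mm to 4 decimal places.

seg 1 [0°–121.7°] dwell: s stays 0.0000
seg 2 [121.7°–247.6°] uniform, h=18: θ=158.5° here. β=36.8, B=125.9. 18·36.8/125.9 = 5.2613 → s = 5.2613

5.2613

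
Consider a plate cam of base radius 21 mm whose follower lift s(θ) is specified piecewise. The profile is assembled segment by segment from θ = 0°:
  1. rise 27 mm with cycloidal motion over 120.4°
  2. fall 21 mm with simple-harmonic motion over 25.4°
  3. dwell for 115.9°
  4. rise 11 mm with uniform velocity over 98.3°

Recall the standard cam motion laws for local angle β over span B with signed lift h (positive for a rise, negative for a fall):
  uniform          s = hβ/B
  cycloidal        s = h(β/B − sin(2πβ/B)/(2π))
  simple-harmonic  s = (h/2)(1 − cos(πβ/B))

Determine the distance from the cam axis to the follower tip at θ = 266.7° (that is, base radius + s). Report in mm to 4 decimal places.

seg 1 [0°–120.4°] cycloidal, h=27: full span → s += 27 → s = 27.0000
seg 2 [120.4°–145.8°] simple-harmonic, h=-21: full span → s += -21 → s = 6.0000
seg 3 [145.8°–261.7°] dwell: s stays 6.0000
seg 4 [261.7°–360°] uniform, h=11: θ=266.7° here. β=5, B=98.3. 11·5/98.3 = 0.5595 → s = 6.5595
radial distance = base radius + s = 21 + 6.5595 = 27.5595

27.5595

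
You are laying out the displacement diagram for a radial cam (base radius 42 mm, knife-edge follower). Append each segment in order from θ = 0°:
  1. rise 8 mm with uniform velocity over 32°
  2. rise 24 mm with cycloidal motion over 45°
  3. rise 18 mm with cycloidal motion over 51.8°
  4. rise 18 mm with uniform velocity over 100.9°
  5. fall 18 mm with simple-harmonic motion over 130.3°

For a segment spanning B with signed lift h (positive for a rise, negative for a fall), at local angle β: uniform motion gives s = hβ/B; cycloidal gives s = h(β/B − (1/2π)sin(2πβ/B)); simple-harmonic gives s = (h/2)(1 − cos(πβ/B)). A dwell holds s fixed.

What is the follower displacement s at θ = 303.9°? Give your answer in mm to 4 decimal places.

seg 1 [0°–32°] uniform, h=8: full span → s += 8 → s = 8.0000
seg 2 [32°–77°] cycloidal, h=24: full span → s += 24 → s = 32.0000
seg 3 [77°–128.8°] cycloidal, h=18: full span → s += 18 → s = 50.0000
seg 4 [128.8°–229.7°] uniform, h=18: full span → s += 18 → s = 68.0000
seg 5 [229.7°–360°] simple-harmonic, h=-18: θ=303.9° here. β=74.2, B=130.3. -18/2·(1 − cos(π·0.5695)) = -10.9483 → s = 57.0517

57.0517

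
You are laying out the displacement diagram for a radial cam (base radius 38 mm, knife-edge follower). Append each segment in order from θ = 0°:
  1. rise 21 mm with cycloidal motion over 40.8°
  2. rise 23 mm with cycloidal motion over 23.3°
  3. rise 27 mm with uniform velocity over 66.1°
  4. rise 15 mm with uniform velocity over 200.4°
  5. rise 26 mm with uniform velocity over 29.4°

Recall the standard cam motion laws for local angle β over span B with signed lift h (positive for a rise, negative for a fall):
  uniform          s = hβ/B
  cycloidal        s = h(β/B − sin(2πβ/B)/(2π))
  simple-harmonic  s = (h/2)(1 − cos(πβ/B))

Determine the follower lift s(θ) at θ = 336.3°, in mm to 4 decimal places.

seg 1 [0°–40.8°] cycloidal, h=21: full span → s += 21 → s = 21.0000
seg 2 [40.8°–64.1°] cycloidal, h=23: full span → s += 23 → s = 44.0000
seg 3 [64.1°–130.2°] uniform, h=27: full span → s += 27 → s = 71.0000
seg 4 [130.2°–330.6°] uniform, h=15: full span → s += 15 → s = 86.0000
seg 5 [330.6°–360°] uniform, h=26: θ=336.3° here. β=5.7, B=29.4. 26·5.7/29.4 = 5.0408 → s = 91.0408

91.0408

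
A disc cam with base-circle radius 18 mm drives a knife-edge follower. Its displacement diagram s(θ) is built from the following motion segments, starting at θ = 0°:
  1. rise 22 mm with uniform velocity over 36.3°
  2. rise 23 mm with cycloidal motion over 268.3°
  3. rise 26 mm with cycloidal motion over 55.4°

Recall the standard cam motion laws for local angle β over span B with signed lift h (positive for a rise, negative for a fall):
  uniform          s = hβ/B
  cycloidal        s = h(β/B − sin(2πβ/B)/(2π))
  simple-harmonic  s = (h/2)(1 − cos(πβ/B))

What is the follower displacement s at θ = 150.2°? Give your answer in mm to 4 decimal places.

seg 1 [0°–36.3°] uniform, h=22: full span → s += 22 → s = 22.0000
seg 2 [36.3°–304.6°] cycloidal, h=23: θ=150.2° here. β=113.9, B=268.3. 23·(0.4245 − sin(2π·0.4245)/(2π)) = 8.0925 → s = 30.0925

30.0925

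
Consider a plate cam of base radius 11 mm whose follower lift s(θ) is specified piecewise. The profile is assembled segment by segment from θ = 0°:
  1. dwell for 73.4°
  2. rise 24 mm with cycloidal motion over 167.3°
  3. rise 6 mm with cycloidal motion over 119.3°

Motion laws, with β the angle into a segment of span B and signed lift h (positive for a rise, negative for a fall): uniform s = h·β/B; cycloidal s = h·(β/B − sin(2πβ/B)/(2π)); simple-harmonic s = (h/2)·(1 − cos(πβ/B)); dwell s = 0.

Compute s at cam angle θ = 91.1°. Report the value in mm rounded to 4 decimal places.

seg 1 [0°–73.4°] dwell: s stays 0.0000
seg 2 [73.4°–240.7°] cycloidal, h=24: θ=91.1° here. β=17.7, B=167.3. 24·(0.1058 − sin(2π·0.1058)/(2π)) = 0.1829 → s = 0.1829

0.1829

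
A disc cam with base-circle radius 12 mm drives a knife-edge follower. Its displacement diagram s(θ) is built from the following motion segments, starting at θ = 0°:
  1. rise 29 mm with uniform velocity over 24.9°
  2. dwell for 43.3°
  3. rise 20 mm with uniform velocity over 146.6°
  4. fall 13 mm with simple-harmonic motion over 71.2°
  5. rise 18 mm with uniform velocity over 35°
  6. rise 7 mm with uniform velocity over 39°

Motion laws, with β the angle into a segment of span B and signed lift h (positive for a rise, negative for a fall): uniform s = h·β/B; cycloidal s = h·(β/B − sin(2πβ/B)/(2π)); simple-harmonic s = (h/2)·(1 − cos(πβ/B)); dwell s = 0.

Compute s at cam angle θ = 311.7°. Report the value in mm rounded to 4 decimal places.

seg 1 [0°–24.9°] uniform, h=29: full span → s += 29 → s = 29.0000
seg 2 [24.9°–68.2°] dwell: s stays 29.0000
seg 3 [68.2°–214.8°] uniform, h=20: full span → s += 20 → s = 49.0000
seg 4 [214.8°–286°] simple-harmonic, h=-13: full span → s += -13 → s = 36.0000
seg 5 [286°–321°] uniform, h=18: θ=311.7° here. β=25.7, B=35. 18·25.7/35 = 13.2171 → s = 49.2171

49.2171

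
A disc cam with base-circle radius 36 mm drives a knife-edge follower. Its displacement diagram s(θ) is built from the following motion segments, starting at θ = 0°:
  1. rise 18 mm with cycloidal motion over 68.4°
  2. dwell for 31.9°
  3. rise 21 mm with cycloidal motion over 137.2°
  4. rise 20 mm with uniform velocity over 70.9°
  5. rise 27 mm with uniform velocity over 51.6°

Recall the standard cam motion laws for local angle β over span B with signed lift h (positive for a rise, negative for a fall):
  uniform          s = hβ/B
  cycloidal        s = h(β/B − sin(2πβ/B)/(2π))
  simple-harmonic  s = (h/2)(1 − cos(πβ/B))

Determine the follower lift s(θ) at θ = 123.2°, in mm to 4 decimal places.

seg 1 [0°–68.4°] cycloidal, h=18: full span → s += 18 → s = 18.0000
seg 2 [68.4°–100.3°] dwell: s stays 18.0000
seg 3 [100.3°–237.5°] cycloidal, h=21: θ=123.2° here. β=22.9, B=137.2. 21·(0.1669 − sin(2π·0.1669)/(2π)) = 0.6081 → s = 18.6081

18.6081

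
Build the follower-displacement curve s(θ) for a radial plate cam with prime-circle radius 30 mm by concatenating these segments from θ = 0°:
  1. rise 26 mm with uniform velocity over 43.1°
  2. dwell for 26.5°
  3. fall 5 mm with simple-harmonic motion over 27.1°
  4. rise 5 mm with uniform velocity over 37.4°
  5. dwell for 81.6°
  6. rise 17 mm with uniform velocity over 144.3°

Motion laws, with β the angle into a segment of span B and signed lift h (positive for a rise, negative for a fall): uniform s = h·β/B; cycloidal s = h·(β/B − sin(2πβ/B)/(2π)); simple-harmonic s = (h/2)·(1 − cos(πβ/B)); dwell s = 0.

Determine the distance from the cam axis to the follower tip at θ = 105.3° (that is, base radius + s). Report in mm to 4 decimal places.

seg 1 [0°–43.1°] uniform, h=26: full span → s += 26 → s = 26.0000
seg 2 [43.1°–69.6°] dwell: s stays 26.0000
seg 3 [69.6°–96.7°] simple-harmonic, h=-5: full span → s += -5 → s = 21.0000
seg 4 [96.7°–134.1°] uniform, h=5: θ=105.3° here. β=8.6, B=37.4. 5·8.6/37.4 = 1.1497 → s = 22.1497
radial distance = base radius + s = 30 + 22.1497 = 52.1497

52.1497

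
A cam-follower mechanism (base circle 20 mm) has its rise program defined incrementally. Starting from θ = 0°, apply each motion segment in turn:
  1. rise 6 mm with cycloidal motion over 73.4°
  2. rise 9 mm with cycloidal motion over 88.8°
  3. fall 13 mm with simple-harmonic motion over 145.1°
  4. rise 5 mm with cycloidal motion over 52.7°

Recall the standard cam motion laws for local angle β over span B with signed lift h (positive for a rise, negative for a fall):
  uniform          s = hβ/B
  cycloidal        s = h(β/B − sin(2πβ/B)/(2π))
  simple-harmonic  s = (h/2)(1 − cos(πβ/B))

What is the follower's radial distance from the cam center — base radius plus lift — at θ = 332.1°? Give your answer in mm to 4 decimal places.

seg 1 [0°–73.4°] cycloidal, h=6: full span → s += 6 → s = 6.0000
seg 2 [73.4°–162.2°] cycloidal, h=9: full span → s += 9 → s = 15.0000
seg 3 [162.2°–307.3°] simple-harmonic, h=-13: full span → s += -13 → s = 2.0000
seg 4 [307.3°–360°] cycloidal, h=5: θ=332.1° here. β=24.8, B=52.7. 5·(0.4706 − sin(2π·0.4706)/(2π)) = 2.2067 → s = 4.2067
radial distance = base radius + s = 20 + 4.2067 = 24.2067

24.2067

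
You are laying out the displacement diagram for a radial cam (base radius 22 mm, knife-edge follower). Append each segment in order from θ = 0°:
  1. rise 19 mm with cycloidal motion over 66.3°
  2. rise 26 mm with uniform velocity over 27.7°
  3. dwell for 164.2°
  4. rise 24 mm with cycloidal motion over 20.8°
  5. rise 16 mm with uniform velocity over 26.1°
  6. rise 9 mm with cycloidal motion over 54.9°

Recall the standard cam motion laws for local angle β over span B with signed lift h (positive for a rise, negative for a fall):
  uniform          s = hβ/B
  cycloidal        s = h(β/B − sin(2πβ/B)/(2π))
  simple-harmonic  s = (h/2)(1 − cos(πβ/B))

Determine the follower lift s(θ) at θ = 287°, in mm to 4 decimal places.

seg 1 [0°–66.3°] cycloidal, h=19: full span → s += 19 → s = 19.0000
seg 2 [66.3°–94°] uniform, h=26: full span → s += 26 → s = 45.0000
seg 3 [94°–258.2°] dwell: s stays 45.0000
seg 4 [258.2°–279°] cycloidal, h=24: full span → s += 24 → s = 69.0000
seg 5 [279°–305.1°] uniform, h=16: θ=287° here. β=8, B=26.1. 16·8/26.1 = 4.9042 → s = 73.9042

73.9042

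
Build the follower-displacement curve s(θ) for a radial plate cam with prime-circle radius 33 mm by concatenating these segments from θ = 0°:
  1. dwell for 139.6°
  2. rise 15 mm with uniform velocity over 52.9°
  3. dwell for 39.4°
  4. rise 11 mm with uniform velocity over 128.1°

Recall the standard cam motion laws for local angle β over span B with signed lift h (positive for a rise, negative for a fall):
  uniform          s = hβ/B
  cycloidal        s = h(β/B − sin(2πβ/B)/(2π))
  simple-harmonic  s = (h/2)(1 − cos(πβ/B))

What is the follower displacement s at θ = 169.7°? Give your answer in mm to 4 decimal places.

seg 1 [0°–139.6°] dwell: s stays 0.0000
seg 2 [139.6°–192.5°] uniform, h=15: θ=169.7° here. β=30.1, B=52.9. 15·30.1/52.9 = 8.5350 → s = 8.5350

8.5350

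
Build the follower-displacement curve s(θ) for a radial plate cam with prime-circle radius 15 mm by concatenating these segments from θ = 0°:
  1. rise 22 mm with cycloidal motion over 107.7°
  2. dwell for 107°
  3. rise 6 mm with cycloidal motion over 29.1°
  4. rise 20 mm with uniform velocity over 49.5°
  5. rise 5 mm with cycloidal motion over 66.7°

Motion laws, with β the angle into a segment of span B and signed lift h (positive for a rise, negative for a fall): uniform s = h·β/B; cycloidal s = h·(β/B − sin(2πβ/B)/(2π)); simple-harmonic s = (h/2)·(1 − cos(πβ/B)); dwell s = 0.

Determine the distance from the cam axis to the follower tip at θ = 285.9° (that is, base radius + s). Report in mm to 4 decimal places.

seg 1 [0°–107.7°] cycloidal, h=22: full span → s += 22 → s = 22.0000
seg 2 [107.7°–214.7°] dwell: s stays 22.0000
seg 3 [214.7°–243.8°] cycloidal, h=6: full span → s += 6 → s = 28.0000
seg 4 [243.8°–293.3°] uniform, h=20: θ=285.9° here. β=42.1, B=49.5. 20·42.1/49.5 = 17.0101 → s = 45.0101
radial distance = base radius + s = 15 + 45.0101 = 60.0101

60.0101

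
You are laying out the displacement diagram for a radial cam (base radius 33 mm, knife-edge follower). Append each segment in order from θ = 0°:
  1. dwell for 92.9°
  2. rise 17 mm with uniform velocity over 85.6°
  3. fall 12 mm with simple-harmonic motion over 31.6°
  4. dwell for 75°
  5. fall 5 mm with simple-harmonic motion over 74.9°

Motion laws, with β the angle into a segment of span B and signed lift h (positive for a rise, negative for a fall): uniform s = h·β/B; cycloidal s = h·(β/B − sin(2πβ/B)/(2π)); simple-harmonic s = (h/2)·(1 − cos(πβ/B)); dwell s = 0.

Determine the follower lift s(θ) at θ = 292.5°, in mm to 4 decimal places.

seg 1 [0°–92.9°] dwell: s stays 0.0000
seg 2 [92.9°–178.5°] uniform, h=17: full span → s += 17 → s = 17.0000
seg 3 [178.5°–210.1°] simple-harmonic, h=-12: full span → s += -12 → s = 5.0000
seg 4 [210.1°–285.1°] dwell: s stays 5.0000
seg 5 [285.1°–360°] simple-harmonic, h=-5: θ=292.5° here. β=7.4, B=74.9. -5/2·(1 − cos(π·0.0988)) = -0.1195 → s = 4.8805

4.8805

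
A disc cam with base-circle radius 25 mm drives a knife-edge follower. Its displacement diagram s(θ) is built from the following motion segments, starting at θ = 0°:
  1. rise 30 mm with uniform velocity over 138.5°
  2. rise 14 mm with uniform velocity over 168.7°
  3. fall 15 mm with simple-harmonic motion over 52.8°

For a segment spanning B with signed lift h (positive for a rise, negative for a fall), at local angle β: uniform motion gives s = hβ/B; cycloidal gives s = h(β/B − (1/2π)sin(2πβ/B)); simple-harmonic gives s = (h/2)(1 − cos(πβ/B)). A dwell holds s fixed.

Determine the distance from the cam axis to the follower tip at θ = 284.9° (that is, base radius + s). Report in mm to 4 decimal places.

seg 1 [0°–138.5°] uniform, h=30: full span → s += 30 → s = 30.0000
seg 2 [138.5°–307.2°] uniform, h=14: θ=284.9° here. β=146.4, B=168.7. 14·146.4/168.7 = 12.1494 → s = 42.1494
radial distance = base radius + s = 25 + 42.1494 = 67.1494

67.1494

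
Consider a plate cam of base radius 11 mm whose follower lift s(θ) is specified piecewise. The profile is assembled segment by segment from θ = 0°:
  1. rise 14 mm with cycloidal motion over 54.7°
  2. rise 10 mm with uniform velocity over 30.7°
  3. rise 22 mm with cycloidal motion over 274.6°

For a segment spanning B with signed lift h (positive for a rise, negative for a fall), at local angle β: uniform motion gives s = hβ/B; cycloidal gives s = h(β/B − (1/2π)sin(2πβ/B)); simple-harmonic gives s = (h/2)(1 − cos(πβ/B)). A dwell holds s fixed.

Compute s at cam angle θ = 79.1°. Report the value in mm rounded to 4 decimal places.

seg 1 [0°–54.7°] cycloidal, h=14: full span → s += 14 → s = 14.0000
seg 2 [54.7°–85.4°] uniform, h=10: θ=79.1° here. β=24.4, B=30.7. 10·24.4/30.7 = 7.9479 → s = 21.9479

21.9479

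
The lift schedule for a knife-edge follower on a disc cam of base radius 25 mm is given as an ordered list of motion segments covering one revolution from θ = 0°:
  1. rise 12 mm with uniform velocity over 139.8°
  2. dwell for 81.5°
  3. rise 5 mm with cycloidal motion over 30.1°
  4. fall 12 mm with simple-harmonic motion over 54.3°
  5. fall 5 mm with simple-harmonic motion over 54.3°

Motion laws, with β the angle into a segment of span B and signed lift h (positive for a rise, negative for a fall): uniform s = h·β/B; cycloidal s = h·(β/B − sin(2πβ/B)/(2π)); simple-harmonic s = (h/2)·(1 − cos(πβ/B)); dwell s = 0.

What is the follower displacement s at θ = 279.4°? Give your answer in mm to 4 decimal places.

seg 1 [0°–139.8°] uniform, h=12: full span → s += 12 → s = 12.0000
seg 2 [139.8°–221.3°] dwell: s stays 12.0000
seg 3 [221.3°–251.4°] cycloidal, h=5: full span → s += 5 → s = 17.0000
seg 4 [251.4°–305.7°] simple-harmonic, h=-12: θ=279.4° here. β=28, B=54.3. -12/2·(1 − cos(π·0.5157)) = -6.2949 → s = 10.7051

10.7051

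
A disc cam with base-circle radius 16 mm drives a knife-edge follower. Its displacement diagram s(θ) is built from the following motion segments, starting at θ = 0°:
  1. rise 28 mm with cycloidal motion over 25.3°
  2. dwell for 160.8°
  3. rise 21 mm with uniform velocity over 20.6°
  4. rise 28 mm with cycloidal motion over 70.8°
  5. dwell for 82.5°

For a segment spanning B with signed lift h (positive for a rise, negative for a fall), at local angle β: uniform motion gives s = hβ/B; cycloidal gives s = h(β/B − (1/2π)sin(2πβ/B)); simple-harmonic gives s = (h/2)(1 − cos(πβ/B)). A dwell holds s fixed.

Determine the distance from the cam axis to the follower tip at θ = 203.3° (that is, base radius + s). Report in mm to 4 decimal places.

seg 1 [0°–25.3°] cycloidal, h=28: full span → s += 28 → s = 28.0000
seg 2 [25.3°–186.1°] dwell: s stays 28.0000
seg 3 [186.1°–206.7°] uniform, h=21: θ=203.3° here. β=17.2, B=20.6. 21·17.2/20.6 = 17.5340 → s = 45.5340
radial distance = base radius + s = 16 + 45.5340 = 61.5340

61.5340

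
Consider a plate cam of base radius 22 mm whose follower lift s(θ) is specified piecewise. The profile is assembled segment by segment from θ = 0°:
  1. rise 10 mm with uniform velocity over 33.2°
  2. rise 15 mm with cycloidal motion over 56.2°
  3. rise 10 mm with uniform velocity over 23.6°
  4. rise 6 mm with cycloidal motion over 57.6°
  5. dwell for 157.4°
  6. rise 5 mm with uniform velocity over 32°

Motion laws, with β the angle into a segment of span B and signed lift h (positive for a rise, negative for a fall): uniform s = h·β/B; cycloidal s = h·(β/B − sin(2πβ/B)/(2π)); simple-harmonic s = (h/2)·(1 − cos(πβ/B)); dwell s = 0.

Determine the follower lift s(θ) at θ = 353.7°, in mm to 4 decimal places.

seg 1 [0°–33.2°] uniform, h=10: full span → s += 10 → s = 10.0000
seg 2 [33.2°–89.4°] cycloidal, h=15: full span → s += 15 → s = 25.0000
seg 3 [89.4°–113°] uniform, h=10: full span → s += 10 → s = 35.0000
seg 4 [113°–170.6°] cycloidal, h=6: full span → s += 6 → s = 41.0000
seg 5 [170.6°–328°] dwell: s stays 41.0000
seg 6 [328°–360°] uniform, h=5: θ=353.7° here. β=25.7, B=32. 5·25.7/32 = 4.0156 → s = 45.0156

45.0156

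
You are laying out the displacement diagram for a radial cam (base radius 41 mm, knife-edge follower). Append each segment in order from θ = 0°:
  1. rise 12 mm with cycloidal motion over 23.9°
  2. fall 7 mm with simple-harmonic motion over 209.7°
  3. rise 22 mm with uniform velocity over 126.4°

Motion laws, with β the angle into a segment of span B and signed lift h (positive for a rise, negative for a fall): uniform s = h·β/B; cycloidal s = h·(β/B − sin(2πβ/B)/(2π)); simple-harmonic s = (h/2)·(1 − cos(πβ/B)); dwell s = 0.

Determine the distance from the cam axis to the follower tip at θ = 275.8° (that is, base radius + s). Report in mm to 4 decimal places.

seg 1 [0°–23.9°] cycloidal, h=12: full span → s += 12 → s = 12.0000
seg 2 [23.9°–233.6°] simple-harmonic, h=-7: full span → s += -7 → s = 5.0000
seg 3 [233.6°–360°] uniform, h=22: θ=275.8° here. β=42.2, B=126.4. 22·42.2/126.4 = 7.3449 → s = 12.3449
radial distance = base radius + s = 41 + 12.3449 = 53.3449

53.3449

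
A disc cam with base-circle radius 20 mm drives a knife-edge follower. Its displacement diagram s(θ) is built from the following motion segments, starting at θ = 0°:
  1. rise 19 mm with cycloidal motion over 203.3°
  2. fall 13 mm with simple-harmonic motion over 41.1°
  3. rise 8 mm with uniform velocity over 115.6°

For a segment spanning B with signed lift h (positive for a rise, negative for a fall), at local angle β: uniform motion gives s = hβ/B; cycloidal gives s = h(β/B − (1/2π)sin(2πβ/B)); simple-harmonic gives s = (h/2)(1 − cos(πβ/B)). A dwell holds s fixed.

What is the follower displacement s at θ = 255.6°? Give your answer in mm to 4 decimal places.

seg 1 [0°–203.3°] cycloidal, h=19: full span → s += 19 → s = 19.0000
seg 2 [203.3°–244.4°] simple-harmonic, h=-13: full span → s += -13 → s = 6.0000
seg 3 [244.4°–360°] uniform, h=8: θ=255.6° here. β=11.2, B=115.6. 8·11.2/115.6 = 0.7751 → s = 6.7751

6.7751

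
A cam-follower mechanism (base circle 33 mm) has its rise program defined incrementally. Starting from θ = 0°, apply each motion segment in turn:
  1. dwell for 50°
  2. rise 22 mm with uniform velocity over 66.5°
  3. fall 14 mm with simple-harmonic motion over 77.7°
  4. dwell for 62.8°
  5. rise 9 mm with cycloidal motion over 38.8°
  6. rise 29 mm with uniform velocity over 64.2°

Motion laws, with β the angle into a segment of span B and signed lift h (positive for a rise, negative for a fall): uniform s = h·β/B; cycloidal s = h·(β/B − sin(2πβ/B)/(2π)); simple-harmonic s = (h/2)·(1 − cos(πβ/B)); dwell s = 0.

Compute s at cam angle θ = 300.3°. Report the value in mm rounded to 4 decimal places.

seg 1 [0°–50°] dwell: s stays 0.0000
seg 2 [50°–116.5°] uniform, h=22: full span → s += 22 → s = 22.0000
seg 3 [116.5°–194.2°] simple-harmonic, h=-14: full span → s += -14 → s = 8.0000
seg 4 [194.2°–257°] dwell: s stays 8.0000
seg 5 [257°–295.8°] cycloidal, h=9: full span → s += 9 → s = 17.0000
seg 6 [295.8°–360°] uniform, h=29: θ=300.3° here. β=4.5, B=64.2. 29·4.5/64.2 = 2.0327 → s = 19.0327

19.0327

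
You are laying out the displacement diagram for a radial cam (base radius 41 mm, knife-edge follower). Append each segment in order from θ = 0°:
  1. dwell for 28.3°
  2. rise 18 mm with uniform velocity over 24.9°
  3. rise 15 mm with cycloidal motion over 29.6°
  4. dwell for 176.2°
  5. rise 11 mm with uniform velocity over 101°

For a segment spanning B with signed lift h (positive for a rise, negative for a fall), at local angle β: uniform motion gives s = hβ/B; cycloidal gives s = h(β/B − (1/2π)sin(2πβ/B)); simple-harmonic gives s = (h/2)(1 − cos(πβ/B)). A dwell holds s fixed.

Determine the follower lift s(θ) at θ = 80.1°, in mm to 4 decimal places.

seg 1 [0°–28.3°] dwell: s stays 0.0000
seg 2 [28.3°–53.2°] uniform, h=18: full span → s += 18 → s = 18.0000
seg 3 [53.2°–82.8°] cycloidal, h=15: θ=80.1° here. β=26.9, B=29.6. 15·(0.9088 − sin(2π·0.9088)/(2π)) = 14.9263 → s = 32.9263

32.9263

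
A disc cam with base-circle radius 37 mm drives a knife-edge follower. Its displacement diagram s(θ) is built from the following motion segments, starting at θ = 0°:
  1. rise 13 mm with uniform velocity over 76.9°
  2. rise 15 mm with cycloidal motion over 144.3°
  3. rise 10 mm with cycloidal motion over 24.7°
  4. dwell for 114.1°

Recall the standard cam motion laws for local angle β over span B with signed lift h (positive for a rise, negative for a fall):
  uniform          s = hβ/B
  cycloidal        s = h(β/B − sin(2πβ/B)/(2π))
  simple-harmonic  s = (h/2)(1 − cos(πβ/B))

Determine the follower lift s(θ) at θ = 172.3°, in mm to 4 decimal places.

seg 1 [0°–76.9°] uniform, h=13: full span → s += 13 → s = 13.0000
seg 2 [76.9°–221.2°] cycloidal, h=15: θ=172.3° here. β=95.4, B=144.3. 15·(0.6611 − sin(2π·0.6611)/(2π)) = 11.9415 → s = 24.9415

24.9415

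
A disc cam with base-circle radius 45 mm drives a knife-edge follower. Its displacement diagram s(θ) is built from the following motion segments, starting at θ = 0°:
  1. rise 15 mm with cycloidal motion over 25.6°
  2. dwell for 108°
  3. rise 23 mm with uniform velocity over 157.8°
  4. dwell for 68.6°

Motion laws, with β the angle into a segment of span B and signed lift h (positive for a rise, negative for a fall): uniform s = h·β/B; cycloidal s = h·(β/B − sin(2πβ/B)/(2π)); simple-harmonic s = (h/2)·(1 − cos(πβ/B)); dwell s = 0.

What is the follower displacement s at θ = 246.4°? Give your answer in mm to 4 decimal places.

seg 1 [0°–25.6°] cycloidal, h=15: full span → s += 15 → s = 15.0000
seg 2 [25.6°–133.6°] dwell: s stays 15.0000
seg 3 [133.6°–291.4°] uniform, h=23: θ=246.4° here. β=112.8, B=157.8. 23·112.8/157.8 = 16.4411 → s = 31.4411

31.4411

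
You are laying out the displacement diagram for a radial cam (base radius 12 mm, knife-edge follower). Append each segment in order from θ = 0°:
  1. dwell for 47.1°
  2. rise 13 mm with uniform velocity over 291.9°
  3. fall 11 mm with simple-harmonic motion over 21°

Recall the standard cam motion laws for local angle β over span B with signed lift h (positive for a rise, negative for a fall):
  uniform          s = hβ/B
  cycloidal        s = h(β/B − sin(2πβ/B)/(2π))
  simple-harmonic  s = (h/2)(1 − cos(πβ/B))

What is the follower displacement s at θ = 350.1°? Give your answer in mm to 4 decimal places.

seg 1 [0°–47.1°] dwell: s stays 0.0000
seg 2 [47.1°–339°] uniform, h=13: full span → s += 13 → s = 13.0000
seg 3 [339°–360°] simple-harmonic, h=-11: θ=350.1° here. β=11.1, B=21. -11/2·(1 − cos(π·0.5286)) = -5.9930 → s = 7.0070

7.0070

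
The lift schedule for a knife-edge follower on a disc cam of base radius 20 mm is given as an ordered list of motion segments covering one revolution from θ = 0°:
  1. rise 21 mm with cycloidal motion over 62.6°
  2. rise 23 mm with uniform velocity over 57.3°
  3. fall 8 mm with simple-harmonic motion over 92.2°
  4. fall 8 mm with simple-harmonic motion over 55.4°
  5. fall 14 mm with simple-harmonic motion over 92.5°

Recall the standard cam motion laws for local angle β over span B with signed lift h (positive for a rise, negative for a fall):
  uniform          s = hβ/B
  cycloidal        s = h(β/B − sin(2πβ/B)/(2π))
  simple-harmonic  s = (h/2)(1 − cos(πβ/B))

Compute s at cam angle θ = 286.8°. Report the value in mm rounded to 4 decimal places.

seg 1 [0°–62.6°] cycloidal, h=21: full span → s += 21 → s = 21.0000
seg 2 [62.6°–119.9°] uniform, h=23: full span → s += 23 → s = 44.0000
seg 3 [119.9°–212.1°] simple-harmonic, h=-8: full span → s += -8 → s = 36.0000
seg 4 [212.1°–267.5°] simple-harmonic, h=-8: full span → s += -8 → s = 28.0000
seg 5 [267.5°–360°] simple-harmonic, h=-14: θ=286.8° here. β=19.3, B=92.5. -14/2·(1 − cos(π·0.2086)) = -1.4508 → s = 26.5492

26.5492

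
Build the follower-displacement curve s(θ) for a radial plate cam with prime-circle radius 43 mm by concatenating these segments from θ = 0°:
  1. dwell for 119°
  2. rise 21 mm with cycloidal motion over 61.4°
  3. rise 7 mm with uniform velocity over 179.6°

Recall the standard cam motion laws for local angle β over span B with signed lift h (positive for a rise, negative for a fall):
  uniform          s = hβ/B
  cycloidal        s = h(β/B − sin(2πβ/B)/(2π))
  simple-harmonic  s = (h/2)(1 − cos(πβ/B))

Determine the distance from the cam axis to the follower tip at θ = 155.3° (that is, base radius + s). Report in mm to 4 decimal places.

seg 1 [0°–119°] dwell: s stays 0.0000
seg 2 [119°–180.4°] cycloidal, h=21: θ=155.3° here. β=36.3, B=61.4. 21·(0.5912 − sin(2π·0.5912)/(2π)) = 14.2275 → s = 14.2275
radial distance = base radius + s = 43 + 14.2275 = 57.2275

57.2275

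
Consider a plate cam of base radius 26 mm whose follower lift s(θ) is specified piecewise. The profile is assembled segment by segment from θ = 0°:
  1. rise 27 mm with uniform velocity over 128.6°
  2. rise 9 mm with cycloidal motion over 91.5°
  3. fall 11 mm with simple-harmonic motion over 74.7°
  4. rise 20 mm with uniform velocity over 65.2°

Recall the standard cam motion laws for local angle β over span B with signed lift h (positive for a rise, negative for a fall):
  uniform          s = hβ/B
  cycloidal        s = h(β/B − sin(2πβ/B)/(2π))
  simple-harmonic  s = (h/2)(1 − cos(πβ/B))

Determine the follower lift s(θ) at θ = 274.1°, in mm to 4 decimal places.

seg 1 [0°–128.6°] uniform, h=27: full span → s += 27 → s = 27.0000
seg 2 [128.6°–220.1°] cycloidal, h=9: full span → s += 9 → s = 36.0000
seg 3 [220.1°–294.8°] simple-harmonic, h=-11: θ=274.1° here. β=54, B=74.7. -11/2·(1 − cos(π·0.7229)) = -9.0442 → s = 26.9558

26.9558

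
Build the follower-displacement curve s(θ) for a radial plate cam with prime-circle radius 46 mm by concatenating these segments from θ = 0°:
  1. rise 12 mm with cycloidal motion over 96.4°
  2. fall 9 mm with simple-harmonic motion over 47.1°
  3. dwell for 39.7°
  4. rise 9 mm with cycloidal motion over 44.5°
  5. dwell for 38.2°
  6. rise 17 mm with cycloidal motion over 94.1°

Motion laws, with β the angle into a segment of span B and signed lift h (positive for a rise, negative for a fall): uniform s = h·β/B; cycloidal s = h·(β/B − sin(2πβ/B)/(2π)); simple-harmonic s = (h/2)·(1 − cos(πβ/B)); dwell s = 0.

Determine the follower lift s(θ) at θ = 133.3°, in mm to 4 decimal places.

seg 1 [0°–96.4°] cycloidal, h=12: full span → s += 12 → s = 12.0000
seg 2 [96.4°–143.5°] simple-harmonic, h=-9: θ=133.3° here. β=36.9, B=47.1. -9/2·(1 − cos(π·0.7834)) = -7.9981 → s = 4.0019

4.0019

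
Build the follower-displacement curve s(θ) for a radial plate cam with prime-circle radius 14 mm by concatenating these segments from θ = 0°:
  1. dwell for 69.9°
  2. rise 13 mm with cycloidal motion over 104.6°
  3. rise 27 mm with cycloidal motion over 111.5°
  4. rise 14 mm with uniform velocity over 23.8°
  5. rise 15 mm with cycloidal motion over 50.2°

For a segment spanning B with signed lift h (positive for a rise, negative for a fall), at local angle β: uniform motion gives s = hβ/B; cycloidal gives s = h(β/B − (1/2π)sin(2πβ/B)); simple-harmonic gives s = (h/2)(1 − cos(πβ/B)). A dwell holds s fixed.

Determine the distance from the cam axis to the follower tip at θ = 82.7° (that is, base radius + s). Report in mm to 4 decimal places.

seg 1 [0°–69.9°] dwell: s stays 0.0000
seg 2 [69.9°–174.5°] cycloidal, h=13: θ=82.7° here. β=12.8, B=104.6. 13·(0.1224 − sin(2π·0.1224)/(2π)) = 0.1522 → s = 0.1522
radial distance = base radius + s = 14 + 0.1522 = 14.1522

14.1522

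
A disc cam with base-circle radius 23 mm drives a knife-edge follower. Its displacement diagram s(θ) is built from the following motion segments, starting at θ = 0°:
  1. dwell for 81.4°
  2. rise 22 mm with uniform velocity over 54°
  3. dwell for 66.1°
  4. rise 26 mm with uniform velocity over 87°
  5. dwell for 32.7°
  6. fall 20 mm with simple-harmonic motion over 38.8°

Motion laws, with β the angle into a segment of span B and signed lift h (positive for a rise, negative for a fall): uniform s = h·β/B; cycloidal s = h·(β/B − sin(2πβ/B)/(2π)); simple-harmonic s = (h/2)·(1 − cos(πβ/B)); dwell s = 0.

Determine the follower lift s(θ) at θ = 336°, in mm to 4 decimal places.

seg 1 [0°–81.4°] dwell: s stays 0.0000
seg 2 [81.4°–135.4°] uniform, h=22: full span → s += 22 → s = 22.0000
seg 3 [135.4°–201.5°] dwell: s stays 22.0000
seg 4 [201.5°–288.5°] uniform, h=26: full span → s += 26 → s = 48.0000
seg 5 [288.5°–321.2°] dwell: s stays 48.0000
seg 6 [321.2°–360°] simple-harmonic, h=-20: θ=336° here. β=14.8, B=38.8. -20/2·(1 − cos(π·0.3814)) = -6.3610 → s = 41.6390

41.6390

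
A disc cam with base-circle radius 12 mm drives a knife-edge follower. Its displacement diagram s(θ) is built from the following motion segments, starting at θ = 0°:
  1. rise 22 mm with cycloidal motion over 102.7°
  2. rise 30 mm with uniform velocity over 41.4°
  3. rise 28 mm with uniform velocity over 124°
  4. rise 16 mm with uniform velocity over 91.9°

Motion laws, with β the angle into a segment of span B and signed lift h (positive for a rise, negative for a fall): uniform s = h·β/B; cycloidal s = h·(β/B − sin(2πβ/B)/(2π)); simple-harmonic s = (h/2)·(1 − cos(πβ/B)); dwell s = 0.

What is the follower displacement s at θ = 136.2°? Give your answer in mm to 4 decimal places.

seg 1 [0°–102.7°] cycloidal, h=22: full span → s += 22 → s = 22.0000
seg 2 [102.7°–144.1°] uniform, h=30: θ=136.2° here. β=33.5, B=41.4. 30·33.5/41.4 = 24.2754 → s = 46.2754

46.2754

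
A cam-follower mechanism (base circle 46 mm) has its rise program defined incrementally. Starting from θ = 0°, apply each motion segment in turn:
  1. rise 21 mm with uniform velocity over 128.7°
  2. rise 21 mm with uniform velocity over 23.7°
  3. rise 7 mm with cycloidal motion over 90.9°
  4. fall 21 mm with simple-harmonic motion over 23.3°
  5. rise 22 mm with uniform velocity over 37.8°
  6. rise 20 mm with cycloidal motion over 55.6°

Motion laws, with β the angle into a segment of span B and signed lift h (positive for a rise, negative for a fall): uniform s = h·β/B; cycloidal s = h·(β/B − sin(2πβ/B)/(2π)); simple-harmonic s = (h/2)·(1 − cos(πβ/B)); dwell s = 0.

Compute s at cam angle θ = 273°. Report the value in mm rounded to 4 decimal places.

seg 1 [0°–128.7°] uniform, h=21: full span → s += 21 → s = 21.0000
seg 2 [128.7°–152.4°] uniform, h=21: full span → s += 21 → s = 42.0000
seg 3 [152.4°–243.3°] cycloidal, h=7: full span → s += 7 → s = 49.0000
seg 4 [243.3°–266.6°] simple-harmonic, h=-21: full span → s += -21 → s = 28.0000
seg 5 [266.6°–304.4°] uniform, h=22: θ=273° here. β=6.4, B=37.8. 22·6.4/37.8 = 3.7249 → s = 31.7249

31.7249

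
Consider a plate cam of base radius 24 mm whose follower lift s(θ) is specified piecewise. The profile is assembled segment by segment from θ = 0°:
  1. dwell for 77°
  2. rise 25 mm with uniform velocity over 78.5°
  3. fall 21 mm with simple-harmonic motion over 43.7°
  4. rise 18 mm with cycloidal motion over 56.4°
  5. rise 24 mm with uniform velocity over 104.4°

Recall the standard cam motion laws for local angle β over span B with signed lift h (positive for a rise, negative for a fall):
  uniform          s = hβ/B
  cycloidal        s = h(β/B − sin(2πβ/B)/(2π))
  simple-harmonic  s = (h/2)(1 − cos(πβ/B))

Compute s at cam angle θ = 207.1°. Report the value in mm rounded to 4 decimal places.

seg 1 [0°–77°] dwell: s stays 0.0000
seg 2 [77°–155.5°] uniform, h=25: full span → s += 25 → s = 25.0000
seg 3 [155.5°–199.2°] simple-harmonic, h=-21: full span → s += -21 → s = 4.0000
seg 4 [199.2°–255.6°] cycloidal, h=18: θ=207.1° here. β=7.9, B=56.4. 18·(0.1401 − sin(2π·0.1401)/(2π)) = 0.3131 → s = 4.3131

4.3131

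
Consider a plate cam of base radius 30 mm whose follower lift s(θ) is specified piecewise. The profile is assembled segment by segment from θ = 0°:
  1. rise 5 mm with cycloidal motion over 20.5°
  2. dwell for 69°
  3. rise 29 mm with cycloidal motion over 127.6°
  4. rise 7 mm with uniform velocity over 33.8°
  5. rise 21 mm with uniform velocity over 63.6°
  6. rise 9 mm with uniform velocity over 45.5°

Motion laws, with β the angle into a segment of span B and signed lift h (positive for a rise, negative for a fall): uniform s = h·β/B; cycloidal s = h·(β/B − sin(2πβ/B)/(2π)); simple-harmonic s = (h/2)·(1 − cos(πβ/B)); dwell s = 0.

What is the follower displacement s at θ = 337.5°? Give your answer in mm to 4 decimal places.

seg 1 [0°–20.5°] cycloidal, h=5: full span → s += 5 → s = 5.0000
seg 2 [20.5°–89.5°] dwell: s stays 5.0000
seg 3 [89.5°–217.1°] cycloidal, h=29: full span → s += 29 → s = 34.0000
seg 4 [217.1°–250.9°] uniform, h=7: full span → s += 7 → s = 41.0000
seg 5 [250.9°–314.5°] uniform, h=21: full span → s += 21 → s = 62.0000
seg 6 [314.5°–360°] uniform, h=9: θ=337.5° here. β=23, B=45.5. 9·23/45.5 = 4.5495 → s = 66.5495

66.5495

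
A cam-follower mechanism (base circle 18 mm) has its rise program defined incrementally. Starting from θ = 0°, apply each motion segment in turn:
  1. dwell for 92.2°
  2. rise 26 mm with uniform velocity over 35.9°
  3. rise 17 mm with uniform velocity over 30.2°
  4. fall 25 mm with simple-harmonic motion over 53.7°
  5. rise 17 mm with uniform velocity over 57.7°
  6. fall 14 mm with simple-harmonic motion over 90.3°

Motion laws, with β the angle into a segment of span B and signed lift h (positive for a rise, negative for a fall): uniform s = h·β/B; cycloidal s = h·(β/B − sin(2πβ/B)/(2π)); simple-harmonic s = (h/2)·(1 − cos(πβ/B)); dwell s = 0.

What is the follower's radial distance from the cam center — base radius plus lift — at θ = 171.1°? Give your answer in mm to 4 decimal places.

seg 1 [0°–92.2°] dwell: s stays 0.0000
seg 2 [92.2°–128.1°] uniform, h=26: full span → s += 26 → s = 26.0000
seg 3 [128.1°–158.3°] uniform, h=17: full span → s += 17 → s = 43.0000
seg 4 [158.3°–212°] simple-harmonic, h=-25: θ=171.1° here. β=12.8, B=53.7. -25/2·(1 − cos(π·0.2384)) = -3.3440 → s = 39.6560
radial distance = base radius + s = 18 + 39.6560 = 57.6560

57.6560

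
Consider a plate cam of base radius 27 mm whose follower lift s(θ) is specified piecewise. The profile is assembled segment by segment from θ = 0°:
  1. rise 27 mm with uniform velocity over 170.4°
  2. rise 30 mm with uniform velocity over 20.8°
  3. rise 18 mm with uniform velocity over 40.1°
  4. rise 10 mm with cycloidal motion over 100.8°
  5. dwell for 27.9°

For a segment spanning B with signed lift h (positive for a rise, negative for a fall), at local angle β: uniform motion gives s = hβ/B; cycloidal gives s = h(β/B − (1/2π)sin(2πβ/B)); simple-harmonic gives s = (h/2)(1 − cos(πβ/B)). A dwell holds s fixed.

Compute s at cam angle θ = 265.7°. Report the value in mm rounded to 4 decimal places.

seg 1 [0°–170.4°] uniform, h=27: full span → s += 27 → s = 27.0000
seg 2 [170.4°–191.2°] uniform, h=30: full span → s += 30 → s = 57.0000
seg 3 [191.2°–231.3°] uniform, h=18: full span → s += 18 → s = 75.0000
seg 4 [231.3°–332.1°] cycloidal, h=10: θ=265.7° here. β=34.4, B=100.8. 10·(0.3413 − sin(2π·0.3413)/(2π)) = 2.0758 → s = 77.0758

77.0758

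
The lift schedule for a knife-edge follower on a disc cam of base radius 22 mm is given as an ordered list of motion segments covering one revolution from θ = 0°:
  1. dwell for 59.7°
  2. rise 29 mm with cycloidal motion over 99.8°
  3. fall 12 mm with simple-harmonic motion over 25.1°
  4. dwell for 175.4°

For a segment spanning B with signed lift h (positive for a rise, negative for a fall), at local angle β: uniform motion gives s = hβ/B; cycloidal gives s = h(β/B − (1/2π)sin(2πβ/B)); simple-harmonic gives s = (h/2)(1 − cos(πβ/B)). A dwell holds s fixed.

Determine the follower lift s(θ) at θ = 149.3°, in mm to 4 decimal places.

seg 1 [0°–59.7°] dwell: s stays 0.0000
seg 2 [59.7°–159.5°] cycloidal, h=29: θ=149.3° here. β=89.6, B=99.8. 29·(0.8978 − sin(2π·0.8978)/(2π)) = 28.8004 → s = 28.8004

28.8004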